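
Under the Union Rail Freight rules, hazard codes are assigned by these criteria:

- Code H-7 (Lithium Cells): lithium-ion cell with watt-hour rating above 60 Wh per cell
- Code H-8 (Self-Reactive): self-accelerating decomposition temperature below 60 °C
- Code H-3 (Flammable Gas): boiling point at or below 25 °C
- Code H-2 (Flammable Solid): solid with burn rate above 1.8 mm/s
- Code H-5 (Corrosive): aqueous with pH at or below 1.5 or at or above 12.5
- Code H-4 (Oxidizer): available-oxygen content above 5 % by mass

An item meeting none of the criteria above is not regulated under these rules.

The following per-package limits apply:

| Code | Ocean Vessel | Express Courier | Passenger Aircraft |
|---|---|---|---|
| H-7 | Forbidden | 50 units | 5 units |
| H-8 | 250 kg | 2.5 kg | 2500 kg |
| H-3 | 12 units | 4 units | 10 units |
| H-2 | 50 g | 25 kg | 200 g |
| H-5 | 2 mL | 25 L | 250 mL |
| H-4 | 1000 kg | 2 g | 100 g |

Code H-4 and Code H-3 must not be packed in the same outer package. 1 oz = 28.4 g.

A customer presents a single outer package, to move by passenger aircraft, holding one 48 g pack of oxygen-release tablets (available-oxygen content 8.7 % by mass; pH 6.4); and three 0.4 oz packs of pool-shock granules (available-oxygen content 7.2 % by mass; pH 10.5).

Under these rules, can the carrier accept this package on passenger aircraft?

Yes

Available-oxygen content 8.7 % by mass meets the Code H-4 criterion (Oxidizer), so the oxygen-release tablets are Code H-4.
The pool-shock granules have available-oxygen content 7.2 % by mass, which is > 5 % by mass, so they are Code H-4 (Oxidizer).
Code H-4 net quantity: 48 g + (three 0.4 oz packs = 34.08 g) = 82.08 g.
82.08 g ≤ 100 g (passenger aircraft limit, Code H-4) — within limit.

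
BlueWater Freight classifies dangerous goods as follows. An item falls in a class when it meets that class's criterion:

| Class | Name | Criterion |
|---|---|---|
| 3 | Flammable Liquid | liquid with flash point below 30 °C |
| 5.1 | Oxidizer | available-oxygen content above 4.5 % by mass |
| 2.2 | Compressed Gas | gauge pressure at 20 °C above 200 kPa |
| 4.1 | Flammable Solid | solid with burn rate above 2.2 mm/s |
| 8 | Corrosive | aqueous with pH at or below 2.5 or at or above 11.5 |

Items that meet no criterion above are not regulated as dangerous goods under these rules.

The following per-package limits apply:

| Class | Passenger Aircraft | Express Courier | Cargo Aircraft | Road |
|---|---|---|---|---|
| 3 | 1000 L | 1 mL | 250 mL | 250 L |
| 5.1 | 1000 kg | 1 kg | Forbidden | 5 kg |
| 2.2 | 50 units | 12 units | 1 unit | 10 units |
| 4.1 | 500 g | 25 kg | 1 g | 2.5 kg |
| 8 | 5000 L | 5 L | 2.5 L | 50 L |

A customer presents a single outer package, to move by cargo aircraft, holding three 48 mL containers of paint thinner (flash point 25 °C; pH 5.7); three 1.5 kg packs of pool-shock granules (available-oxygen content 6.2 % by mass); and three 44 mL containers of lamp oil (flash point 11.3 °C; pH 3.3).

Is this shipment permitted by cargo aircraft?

With flash point 25 °C (< 30 °C), the paint thinner falls in Class 3.
The pool-shock granules have available-oxygen content 6.2 % by mass, which is > 4.5 % by mass, so they are Class 5.1 (Oxidizer).
With flash point 11.3 °C (< 30 °C), the lamp oil falls in Class 3.
Total Class 3: (three 48 mL containers = 144 mL) + (three 44 mL containers = 132 mL) = 276 mL.
276 mL > 250 mL (cargo aircraft limit, Class 3) — over the limit.
Class 5.1 quantity: three 1.5 kg packs = 4.5 kg.
By cargo aircraft, Class 5.1 is Forbidden regardless of quantity.

No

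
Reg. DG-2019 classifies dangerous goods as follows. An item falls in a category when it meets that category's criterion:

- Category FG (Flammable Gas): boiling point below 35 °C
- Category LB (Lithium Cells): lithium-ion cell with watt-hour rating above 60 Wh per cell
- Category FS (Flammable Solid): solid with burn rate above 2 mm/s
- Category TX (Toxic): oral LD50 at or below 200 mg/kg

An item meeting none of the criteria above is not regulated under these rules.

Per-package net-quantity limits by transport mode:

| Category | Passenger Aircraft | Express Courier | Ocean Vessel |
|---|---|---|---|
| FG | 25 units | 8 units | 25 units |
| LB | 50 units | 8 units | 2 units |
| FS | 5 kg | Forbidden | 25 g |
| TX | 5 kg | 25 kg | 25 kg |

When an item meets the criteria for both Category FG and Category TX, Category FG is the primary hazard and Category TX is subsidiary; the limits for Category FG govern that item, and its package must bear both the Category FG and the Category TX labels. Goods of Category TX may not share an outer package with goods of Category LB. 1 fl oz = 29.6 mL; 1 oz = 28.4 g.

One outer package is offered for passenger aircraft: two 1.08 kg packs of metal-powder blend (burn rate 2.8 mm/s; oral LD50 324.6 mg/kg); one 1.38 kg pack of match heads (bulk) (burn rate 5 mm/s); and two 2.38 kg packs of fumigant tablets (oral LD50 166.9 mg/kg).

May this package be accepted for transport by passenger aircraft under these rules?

Metal-powder blend: burn rate 2.8 mm/s > 2 mm/s → Category FS (Flammable Solid).
With burn rate 5 mm/s (> 2 mm/s), the match heads (bulk) fall in Category FS.
With oral LD50 166.9 mg/kg (≤ 200 mg/kg), the fumigant tablets fall in Category TX.
Category FS net quantity: (two 1.08 kg packs = 2.16 kg) + 1.38 kg = 3.54 kg.
That is within the Category FS passenger aircraft limit of 5 kg.
Category TX quantity: two 2.38 kg packs = 4.76 kg.
That is within the Category TX passenger aircraft limit of 5 kg.
The segregation rule (Category TX with Category LB) does not apply to Category FS with Category TX.
Every hazard category is within its passenger aircraft limit and no segregation rule is violated.

Yes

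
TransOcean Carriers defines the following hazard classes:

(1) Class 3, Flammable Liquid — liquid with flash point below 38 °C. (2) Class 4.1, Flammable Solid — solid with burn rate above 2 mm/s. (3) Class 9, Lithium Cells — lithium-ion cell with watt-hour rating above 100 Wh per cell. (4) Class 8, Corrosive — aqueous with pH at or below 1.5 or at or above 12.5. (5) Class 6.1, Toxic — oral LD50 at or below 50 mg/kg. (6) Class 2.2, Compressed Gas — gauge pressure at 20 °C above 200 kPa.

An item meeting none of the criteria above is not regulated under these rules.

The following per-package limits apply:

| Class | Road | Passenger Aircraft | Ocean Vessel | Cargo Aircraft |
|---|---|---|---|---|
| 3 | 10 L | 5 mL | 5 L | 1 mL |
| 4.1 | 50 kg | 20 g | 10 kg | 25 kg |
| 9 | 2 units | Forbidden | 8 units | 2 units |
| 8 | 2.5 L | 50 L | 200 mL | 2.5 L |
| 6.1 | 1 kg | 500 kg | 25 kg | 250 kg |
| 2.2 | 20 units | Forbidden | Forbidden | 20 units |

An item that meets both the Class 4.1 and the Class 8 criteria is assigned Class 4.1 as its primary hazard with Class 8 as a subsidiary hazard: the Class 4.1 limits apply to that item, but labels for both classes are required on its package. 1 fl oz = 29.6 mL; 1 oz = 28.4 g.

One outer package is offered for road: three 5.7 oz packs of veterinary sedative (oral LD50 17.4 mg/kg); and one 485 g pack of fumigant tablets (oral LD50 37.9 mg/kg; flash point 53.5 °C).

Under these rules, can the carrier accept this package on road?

Yes

Veterinary sedative: oral LD50 17.4 mg/kg ≤ 50 mg/kg → Class 6.1 (Toxic).
The fumigant tablets have oral LD50 37.9 mg/kg, which is ≤ 50 mg/kg, so they are Class 6.1 (Toxic).
Total Class 6.1: (three 5.7 oz packs = 485.64 g) + 485 g = 970.64 g.
That is within the Class 6.1 road limit of 1 kg.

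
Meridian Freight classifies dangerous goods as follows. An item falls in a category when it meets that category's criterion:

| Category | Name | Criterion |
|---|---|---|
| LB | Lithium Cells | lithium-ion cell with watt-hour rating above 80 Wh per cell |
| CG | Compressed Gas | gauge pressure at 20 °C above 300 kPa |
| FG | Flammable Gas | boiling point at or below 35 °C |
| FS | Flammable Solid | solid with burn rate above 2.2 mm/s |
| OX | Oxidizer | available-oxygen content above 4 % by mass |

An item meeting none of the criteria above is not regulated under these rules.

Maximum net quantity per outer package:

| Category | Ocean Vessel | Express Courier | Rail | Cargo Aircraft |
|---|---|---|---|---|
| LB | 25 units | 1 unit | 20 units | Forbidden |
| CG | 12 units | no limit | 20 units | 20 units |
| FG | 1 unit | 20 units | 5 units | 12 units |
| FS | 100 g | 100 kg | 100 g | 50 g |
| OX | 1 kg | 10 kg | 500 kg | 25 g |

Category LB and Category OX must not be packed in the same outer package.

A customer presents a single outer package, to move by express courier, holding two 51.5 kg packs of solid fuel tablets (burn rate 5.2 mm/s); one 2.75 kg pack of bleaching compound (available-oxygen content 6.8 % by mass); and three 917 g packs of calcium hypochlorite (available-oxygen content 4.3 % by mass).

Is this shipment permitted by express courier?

The solid fuel tablets have burn rate 5.2 mm/s, which is > 2.2 mm/s, so they are Category FS (Flammable Solid).
Available-oxygen content 6.8 % by mass meets the Category OX criterion (Oxidizer), so the bleaching compound is Category OX.
Available-oxygen content 4.3 % by mass meets the Category OX criterion (Oxidizer), so the calcium hypochlorite is Category OX.
Category FS quantity: two 51.5 kg packs = 103 kg.
103 kg exceeds the express courier limit of 100 kg for Category FS.
Total Category OX: 2.75 kg + (three 917 g packs = 2.751 kg) = 5.501 kg.
5.501 kg is within the express courier limit of 10 kg for Category OX.
The segregation rule (Category LB with Category OX) does not apply to Category FS with Category OX.

No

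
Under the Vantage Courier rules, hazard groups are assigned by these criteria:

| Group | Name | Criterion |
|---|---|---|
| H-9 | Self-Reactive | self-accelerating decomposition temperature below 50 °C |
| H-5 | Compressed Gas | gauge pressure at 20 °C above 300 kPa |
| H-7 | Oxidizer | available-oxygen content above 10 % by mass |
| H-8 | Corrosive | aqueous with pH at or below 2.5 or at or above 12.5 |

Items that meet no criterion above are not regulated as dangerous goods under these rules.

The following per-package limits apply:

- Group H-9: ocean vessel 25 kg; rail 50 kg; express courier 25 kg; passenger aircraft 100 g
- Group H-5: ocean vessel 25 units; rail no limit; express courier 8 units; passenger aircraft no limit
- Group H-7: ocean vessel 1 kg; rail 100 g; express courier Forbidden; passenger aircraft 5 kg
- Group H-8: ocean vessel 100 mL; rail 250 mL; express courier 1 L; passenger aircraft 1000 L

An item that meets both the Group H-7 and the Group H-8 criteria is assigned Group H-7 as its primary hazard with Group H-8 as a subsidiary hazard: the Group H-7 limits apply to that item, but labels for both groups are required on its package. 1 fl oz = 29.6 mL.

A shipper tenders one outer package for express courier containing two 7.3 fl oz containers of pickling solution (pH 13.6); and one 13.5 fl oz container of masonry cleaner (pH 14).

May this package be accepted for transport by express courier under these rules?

Yes

The pickling solution has pH 13.6, which is ≥ 12.5, so it is Group H-8 (Corrosive).
Masonry cleaner: pH 14 ≥ 12.5 → Group H-8 (Corrosive).
Group H-8 net quantity: (two 7.3 fl oz containers = 432.16 mL) + (one 13.5 fl oz container = 399.6 mL) = 831.76 mL.
831.76 mL ≤ 1 L (express courier limit, Group H-8) — within limit.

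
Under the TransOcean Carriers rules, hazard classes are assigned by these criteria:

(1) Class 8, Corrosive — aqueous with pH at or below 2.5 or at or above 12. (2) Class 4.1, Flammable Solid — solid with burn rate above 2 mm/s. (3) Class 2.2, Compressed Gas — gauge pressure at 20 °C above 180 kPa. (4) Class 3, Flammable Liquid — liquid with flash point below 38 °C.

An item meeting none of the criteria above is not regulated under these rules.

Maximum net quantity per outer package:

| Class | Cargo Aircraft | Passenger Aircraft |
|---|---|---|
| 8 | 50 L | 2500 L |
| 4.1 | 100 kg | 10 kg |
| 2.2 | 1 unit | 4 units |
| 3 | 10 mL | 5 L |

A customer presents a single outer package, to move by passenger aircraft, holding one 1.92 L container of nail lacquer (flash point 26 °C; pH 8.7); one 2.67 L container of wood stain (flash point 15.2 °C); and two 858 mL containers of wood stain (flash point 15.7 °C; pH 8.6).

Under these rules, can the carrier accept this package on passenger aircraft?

No

Nail lacquer: flash point 26 °C < 38 °C → Class 3 (Flammable Liquid).
The wood stain has flash point 15.2 °C, which is < 38 °C, so it is Class 3 (Flammable Liquid).
With flash point 15.7 °C (< 38 °C), the wood stain falls in Class 3.
Class 3 net quantity: 1.92 L + 2.67 L + (two 858 mL containers = 1.716 L) = 6.306 L.
That exceeds the Class 3 passenger aircraft limit of 5 L.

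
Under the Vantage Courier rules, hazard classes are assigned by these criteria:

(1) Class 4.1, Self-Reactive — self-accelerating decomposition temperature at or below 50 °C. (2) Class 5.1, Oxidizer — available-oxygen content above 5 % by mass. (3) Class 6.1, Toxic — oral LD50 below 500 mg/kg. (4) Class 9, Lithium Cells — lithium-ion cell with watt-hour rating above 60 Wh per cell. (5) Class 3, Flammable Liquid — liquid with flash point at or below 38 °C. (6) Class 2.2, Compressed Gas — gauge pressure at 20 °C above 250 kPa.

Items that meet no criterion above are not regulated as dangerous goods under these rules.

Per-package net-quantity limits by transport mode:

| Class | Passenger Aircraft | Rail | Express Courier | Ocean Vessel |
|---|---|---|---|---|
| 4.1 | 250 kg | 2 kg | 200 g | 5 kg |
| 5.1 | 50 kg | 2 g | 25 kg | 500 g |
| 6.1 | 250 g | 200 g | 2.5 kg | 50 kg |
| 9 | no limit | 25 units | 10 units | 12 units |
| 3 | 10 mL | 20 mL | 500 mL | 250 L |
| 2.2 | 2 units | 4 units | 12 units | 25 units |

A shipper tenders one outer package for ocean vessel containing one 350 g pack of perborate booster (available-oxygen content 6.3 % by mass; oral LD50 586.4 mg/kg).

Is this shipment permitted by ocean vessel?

Available-oxygen content 6.3 % by mass meets the Class 5.1 criterion (Oxidizer), so the perborate booster is Class 5.1.
Class 5.1 quantity: 350 g.
350 g is within the ocean vessel limit of 500 g for Class 5.1.

Yes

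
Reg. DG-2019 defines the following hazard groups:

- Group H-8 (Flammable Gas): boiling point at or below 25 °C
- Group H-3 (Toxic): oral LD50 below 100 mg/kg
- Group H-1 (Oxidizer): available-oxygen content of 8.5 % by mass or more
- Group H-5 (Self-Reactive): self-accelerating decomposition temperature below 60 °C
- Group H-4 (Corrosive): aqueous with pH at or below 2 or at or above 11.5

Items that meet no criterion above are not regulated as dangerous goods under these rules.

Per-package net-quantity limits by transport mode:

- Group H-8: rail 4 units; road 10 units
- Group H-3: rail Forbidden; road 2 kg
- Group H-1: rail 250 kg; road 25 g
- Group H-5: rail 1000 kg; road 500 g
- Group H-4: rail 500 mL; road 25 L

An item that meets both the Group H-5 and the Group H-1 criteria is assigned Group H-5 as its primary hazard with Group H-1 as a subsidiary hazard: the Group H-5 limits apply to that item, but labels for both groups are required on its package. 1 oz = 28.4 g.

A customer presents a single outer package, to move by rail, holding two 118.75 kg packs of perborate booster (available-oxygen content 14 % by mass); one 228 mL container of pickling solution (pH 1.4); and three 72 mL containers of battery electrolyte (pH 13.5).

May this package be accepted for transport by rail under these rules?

Yes

With available-oxygen content 14 % by mass (≥ 8.5 % by mass), the perborate booster falls in Group H-1.
The pickling solution has pH 1.4, which is ≤ 2, so it is Group H-4 (Corrosive).
With pH 13.5 (≥ 11.5), the battery electrolyte falls in Group H-4.
Total Group H-4: 228 mL + (three 72 mL containers = 216 mL) = 444 mL.
444 mL is within the rail limit of 500 mL for Group H-4.
Group H-1 quantity: two 118.75 kg packs = 237.5 kg.
That is within the Group H-1 rail limit of 250 kg.
Every hazard group is within its rail limit and no segregation rule is violated.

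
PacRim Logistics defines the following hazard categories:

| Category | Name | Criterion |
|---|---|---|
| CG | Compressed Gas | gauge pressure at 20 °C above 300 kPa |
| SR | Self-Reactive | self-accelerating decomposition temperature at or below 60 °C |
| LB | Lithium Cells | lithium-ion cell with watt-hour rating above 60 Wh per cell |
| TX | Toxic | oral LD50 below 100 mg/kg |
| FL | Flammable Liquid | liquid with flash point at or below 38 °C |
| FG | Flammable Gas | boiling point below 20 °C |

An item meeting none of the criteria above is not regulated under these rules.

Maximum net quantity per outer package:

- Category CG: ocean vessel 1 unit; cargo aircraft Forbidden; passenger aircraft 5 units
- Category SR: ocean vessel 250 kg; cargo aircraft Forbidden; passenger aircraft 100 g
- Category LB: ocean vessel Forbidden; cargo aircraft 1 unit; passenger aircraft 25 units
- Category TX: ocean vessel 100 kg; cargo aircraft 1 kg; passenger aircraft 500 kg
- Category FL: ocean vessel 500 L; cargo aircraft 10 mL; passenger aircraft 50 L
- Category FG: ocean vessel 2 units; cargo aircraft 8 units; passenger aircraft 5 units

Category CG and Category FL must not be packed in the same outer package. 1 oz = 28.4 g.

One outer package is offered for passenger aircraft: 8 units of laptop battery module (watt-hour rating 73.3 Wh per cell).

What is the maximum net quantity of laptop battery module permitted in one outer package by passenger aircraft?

25 units

With watt-hour rating 73.3 Wh per cell (> 60 Wh per cell), the laptop battery module falls in Category LB.
The passenger aircraft limit for Category LB is 25 units.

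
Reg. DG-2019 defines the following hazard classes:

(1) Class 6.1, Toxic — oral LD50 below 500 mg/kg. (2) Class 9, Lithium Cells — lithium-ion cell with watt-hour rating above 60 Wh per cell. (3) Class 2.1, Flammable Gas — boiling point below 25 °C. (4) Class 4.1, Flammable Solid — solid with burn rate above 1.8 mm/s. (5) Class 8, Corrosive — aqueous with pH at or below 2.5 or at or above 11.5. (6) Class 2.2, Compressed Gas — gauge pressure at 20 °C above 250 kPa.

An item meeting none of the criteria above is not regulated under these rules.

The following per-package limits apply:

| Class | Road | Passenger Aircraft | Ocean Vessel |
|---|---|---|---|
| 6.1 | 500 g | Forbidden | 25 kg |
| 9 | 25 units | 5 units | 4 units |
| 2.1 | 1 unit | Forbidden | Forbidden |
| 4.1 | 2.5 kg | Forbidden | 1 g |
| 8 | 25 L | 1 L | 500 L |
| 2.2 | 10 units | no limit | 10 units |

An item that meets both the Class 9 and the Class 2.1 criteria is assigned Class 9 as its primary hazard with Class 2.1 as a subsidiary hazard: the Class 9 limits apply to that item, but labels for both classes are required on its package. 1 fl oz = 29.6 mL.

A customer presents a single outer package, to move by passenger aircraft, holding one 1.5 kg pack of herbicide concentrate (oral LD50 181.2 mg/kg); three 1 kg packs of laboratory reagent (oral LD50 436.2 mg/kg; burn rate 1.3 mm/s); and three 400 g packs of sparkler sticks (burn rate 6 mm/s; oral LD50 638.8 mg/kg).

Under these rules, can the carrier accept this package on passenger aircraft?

Herbicide concentrate: oral LD50 181.2 mg/kg < 500 mg/kg → Class 6.1 (Toxic).
The laboratory reagent has oral LD50 436.2 mg/kg, which is < 500 mg/kg, so it is Class 6.1 (Toxic).
The sparkler sticks have burn rate 6 mm/s, which is > 1.8 mm/s, so they are Class 4.1 (Flammable Solid).
Class 6.1 net quantity: 1.5 kg + (three 1 kg packs = 3 kg) = 4.5 kg.
Class 6.1 is Forbidden by passenger aircraft.
Class 4.1 quantity: three 400 g packs = 1.2 kg.
By passenger aircraft, Class 4.1 is Forbidden regardless of quantity.

No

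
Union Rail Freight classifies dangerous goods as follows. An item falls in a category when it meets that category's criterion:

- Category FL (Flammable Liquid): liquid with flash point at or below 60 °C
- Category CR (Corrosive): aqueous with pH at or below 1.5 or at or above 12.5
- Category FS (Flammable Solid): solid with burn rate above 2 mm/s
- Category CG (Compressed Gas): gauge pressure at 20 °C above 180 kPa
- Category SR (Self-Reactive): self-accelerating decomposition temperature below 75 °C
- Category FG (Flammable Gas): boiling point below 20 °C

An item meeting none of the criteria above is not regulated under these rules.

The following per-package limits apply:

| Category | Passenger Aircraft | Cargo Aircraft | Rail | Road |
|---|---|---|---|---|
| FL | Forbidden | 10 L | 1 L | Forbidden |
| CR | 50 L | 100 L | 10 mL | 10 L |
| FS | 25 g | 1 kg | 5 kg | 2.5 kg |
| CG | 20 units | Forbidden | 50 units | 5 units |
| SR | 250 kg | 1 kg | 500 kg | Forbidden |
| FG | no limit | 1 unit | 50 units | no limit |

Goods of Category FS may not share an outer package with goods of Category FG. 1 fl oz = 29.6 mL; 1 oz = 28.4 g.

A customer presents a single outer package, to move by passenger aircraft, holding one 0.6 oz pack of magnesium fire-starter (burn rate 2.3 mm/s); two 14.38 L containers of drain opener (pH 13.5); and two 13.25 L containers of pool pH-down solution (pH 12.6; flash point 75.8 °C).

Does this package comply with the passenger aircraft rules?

Magnesium fire-starter: burn rate 2.3 mm/s > 2 mm/s → Category FS (Flammable Solid).
With pH 13.5 (≥ 12.5), the drain opener falls in Category CR.
pH 12.6 meets the Category CR criterion (Corrosive), so the pool pH-down solution is Category CR.
Category CR net quantity: (two 14.38 L containers = 28.76 L) + (two 13.25 L containers = 26.5 L) = 55.26 L.
That exceeds the Category CR passenger aircraft limit of 50 L.
Category FS quantity: one 0.6 oz pack = 17.04 g.
17.04 g ≤ 25 g (passenger aircraft limit, Category FS) — within limit.
The segregation rule (Category FS with Category FG) does not apply to Category CR with Category FS.

No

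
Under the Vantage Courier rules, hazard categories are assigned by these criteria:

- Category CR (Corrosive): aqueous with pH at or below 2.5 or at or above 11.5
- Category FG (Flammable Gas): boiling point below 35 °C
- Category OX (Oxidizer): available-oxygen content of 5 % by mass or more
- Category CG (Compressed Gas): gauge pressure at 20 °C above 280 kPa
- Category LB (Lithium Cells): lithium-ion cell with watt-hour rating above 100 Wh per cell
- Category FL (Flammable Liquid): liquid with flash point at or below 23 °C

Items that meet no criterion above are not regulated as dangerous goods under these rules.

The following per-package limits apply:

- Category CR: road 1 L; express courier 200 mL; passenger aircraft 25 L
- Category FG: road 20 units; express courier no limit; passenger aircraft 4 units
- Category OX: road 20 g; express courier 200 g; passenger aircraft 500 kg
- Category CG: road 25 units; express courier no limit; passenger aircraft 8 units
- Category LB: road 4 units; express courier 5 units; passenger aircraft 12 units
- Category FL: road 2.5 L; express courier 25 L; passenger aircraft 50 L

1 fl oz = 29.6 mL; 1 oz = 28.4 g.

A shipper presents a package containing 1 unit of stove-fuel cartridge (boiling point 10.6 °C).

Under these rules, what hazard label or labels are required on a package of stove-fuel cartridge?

Boiling point 10.6 °C meets the Category FG criterion (Flammable Gas), so the stove-fuel cartridge is Category FG.
Only the Category FG label is required.

Category FG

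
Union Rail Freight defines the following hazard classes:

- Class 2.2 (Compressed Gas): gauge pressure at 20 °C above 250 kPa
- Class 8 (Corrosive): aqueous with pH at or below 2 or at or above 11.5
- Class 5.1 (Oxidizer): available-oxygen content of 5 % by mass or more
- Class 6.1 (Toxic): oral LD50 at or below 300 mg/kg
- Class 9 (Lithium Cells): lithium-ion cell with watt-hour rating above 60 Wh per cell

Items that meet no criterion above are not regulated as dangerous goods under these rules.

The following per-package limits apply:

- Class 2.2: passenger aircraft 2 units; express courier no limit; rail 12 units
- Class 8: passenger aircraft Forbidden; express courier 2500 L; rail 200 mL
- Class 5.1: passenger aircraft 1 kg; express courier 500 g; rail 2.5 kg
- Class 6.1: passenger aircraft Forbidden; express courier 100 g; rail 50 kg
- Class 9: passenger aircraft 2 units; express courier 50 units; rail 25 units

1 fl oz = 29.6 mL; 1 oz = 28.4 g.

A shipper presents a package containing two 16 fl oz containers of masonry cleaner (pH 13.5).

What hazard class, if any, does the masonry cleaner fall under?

Class 8

The masonry cleaner has pH 13.5, which is ≥ 11.5, so it is Class 8 (Corrosive).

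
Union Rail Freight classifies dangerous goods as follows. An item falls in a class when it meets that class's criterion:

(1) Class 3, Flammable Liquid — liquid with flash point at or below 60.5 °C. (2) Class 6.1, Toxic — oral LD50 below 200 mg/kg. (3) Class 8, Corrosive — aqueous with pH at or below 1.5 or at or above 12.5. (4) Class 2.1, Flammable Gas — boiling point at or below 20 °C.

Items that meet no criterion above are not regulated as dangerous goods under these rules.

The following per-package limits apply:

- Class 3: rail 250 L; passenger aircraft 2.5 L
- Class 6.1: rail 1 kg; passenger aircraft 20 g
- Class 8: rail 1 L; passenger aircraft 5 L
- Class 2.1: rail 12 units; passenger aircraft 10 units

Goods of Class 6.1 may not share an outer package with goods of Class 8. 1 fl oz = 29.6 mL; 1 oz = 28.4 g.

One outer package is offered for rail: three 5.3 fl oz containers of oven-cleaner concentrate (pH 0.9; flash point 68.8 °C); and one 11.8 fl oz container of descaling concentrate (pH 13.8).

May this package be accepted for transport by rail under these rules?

Yes

Oven-cleaner concentrate: pH 0.9 ≤ 1.5 → Class 8 (Corrosive).
The descaling concentrate has pH 13.8, which is ≥ 12.5, so it is Class 8 (Corrosive).
Class 8 net quantity: (three 5.3 fl oz containers = 470.64 mL) + (one 11.8 fl oz container = 349.28 mL) = 819.92 mL.
819.92 mL ≤ 1 L (rail limit, Class 8) — within limit.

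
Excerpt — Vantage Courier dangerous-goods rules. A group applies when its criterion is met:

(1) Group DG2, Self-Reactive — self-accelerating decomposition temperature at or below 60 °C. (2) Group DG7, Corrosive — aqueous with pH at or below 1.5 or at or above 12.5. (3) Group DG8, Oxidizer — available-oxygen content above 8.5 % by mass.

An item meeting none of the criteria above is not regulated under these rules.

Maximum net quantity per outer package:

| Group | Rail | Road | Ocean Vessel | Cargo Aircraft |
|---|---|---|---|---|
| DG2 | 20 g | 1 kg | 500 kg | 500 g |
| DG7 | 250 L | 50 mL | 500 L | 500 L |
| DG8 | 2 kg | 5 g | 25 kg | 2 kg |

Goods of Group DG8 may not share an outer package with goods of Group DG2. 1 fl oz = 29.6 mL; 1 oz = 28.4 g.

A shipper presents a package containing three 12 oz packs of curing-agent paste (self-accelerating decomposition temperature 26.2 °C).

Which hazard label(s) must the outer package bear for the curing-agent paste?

Group DG2

Curing-agent paste: self-accelerating decomposition temperature 26.2 °C ≤ 60 °C → Group DG2 (Self-Reactive).
Only the Group DG2 label is required.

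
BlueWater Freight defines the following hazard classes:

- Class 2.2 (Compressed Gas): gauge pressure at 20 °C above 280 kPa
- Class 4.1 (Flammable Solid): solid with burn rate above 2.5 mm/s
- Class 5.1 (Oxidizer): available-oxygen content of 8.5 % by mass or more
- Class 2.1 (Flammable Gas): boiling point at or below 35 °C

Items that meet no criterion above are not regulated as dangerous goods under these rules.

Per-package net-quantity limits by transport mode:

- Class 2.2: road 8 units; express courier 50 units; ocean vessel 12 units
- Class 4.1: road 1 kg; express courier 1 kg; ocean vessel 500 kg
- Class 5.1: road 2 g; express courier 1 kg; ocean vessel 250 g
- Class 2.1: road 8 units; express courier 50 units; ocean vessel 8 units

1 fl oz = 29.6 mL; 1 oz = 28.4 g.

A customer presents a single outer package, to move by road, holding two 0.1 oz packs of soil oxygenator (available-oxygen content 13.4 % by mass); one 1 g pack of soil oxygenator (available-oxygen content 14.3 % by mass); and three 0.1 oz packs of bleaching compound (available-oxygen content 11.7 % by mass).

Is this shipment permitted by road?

Available-oxygen content 13.4 % by mass meets the Class 5.1 criterion (Oxidizer), so the soil oxygenator is Class 5.1.
Available-oxygen content 14.3 % by mass meets the Class 5.1 criterion (Oxidizer), so the soil oxygenator is Class 5.1.
With available-oxygen content 11.7 % by mass (≥ 8.5 % by mass), the bleaching compound falls in Class 5.1.
Total Class 5.1: (two 0.1 oz packs = 5.68 g) + 1 g + (three 0.1 oz packs = 8.52 g) = 15.2 g.
That exceeds the Class 5.1 road limit of 2 g.

No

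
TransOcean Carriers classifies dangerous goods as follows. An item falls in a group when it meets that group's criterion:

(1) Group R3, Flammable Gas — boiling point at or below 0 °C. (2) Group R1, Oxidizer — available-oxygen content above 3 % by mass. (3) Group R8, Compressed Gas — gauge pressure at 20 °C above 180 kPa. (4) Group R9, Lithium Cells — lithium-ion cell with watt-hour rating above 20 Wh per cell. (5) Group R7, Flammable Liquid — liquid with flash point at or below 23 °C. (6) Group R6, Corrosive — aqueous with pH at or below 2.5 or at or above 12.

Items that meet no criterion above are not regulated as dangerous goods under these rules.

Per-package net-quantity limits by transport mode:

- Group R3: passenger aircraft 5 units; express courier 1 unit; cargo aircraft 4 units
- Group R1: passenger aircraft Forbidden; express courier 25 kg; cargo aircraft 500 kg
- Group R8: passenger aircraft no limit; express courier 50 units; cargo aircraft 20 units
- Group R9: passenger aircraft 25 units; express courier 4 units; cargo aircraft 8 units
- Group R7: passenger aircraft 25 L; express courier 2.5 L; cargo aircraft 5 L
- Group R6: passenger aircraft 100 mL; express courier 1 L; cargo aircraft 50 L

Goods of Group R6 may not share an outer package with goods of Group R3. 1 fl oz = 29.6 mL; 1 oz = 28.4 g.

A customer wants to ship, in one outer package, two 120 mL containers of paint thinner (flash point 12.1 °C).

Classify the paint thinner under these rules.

Group R7

Flash point 12.1 °C meets the Group R7 criterion (Flammable Liquid), so the paint thinner is Group R7.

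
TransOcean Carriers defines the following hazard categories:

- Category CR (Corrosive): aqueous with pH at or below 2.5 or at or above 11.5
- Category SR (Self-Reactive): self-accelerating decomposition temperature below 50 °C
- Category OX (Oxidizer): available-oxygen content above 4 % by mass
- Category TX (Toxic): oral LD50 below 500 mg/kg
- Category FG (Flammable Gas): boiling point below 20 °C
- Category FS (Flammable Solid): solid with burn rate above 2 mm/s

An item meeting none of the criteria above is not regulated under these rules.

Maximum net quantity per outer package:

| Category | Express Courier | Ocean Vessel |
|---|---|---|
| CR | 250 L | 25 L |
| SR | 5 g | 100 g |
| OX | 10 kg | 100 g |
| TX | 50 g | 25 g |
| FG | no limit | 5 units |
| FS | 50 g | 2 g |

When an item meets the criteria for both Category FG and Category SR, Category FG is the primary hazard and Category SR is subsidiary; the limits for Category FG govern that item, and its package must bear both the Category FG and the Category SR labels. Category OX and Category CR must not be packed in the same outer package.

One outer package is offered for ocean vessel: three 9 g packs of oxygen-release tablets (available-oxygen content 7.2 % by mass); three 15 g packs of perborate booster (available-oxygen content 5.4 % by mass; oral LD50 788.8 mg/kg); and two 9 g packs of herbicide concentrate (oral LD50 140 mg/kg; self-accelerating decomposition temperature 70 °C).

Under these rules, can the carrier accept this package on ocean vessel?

Yes

Available-oxygen content 7.2 % by mass meets the Category OX criterion (Oxidizer), so the oxygen-release tablets are Category OX.
Available-oxygen content 5.4 % by mass meets the Category OX criterion (Oxidizer), so the perborate booster is Category OX.
Oral LD50 140 mg/kg meets the Category TX criterion (Toxic), so the herbicide concentrate is Category TX.
Total Category OX: (three 9 g packs = 27 g) + (three 15 g packs = 45 g) = 72 g.
72 g ≤ 100 g (ocean vessel limit, Category OX) — within limit.
Category TX quantity: two 9 g packs = 18 g.
That is within the Category TX ocean vessel limit of 25 g.
The segregation rule (Category OX with Category CR) does not apply to Category OX with Category TX.
Every hazard category is within its ocean vessel limit and no segregation rule is violated.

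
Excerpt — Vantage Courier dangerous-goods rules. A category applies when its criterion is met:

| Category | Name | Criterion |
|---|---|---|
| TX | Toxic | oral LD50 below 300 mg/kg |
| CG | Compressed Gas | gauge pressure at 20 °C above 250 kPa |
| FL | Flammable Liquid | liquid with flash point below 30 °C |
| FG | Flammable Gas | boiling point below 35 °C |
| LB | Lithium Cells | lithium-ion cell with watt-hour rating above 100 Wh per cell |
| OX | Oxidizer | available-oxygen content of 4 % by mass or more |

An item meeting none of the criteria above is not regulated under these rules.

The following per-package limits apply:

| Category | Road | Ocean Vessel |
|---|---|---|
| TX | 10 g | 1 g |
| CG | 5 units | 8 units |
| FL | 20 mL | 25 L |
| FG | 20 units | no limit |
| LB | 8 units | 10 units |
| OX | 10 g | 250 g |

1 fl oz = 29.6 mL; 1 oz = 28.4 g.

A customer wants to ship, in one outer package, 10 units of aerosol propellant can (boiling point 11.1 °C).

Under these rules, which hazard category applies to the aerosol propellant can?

The aerosol propellant can has boiling point 11.1 °C, which is < 35 °C, so it is Category FG (Flammable Gas).

Category FG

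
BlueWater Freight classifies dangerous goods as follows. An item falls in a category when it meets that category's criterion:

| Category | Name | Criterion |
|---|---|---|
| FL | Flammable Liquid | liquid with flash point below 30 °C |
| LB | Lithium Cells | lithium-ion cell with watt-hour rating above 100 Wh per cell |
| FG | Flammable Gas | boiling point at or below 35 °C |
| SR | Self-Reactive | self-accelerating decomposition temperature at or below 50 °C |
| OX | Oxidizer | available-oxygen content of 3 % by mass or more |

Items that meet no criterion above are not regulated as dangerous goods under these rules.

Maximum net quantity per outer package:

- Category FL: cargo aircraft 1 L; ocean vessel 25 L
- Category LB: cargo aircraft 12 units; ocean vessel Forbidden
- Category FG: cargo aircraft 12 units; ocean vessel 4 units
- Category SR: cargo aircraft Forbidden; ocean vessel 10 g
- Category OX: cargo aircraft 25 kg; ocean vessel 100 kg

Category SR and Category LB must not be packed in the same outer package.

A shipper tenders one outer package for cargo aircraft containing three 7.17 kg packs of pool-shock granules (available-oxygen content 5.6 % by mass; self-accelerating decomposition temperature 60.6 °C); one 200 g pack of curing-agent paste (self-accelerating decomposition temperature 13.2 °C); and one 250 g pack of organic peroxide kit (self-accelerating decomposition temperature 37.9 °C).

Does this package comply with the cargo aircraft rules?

No

The pool-shock granules have available-oxygen content 5.6 % by mass, which is ≥ 3 % by mass, so they are Category OX (Oxidizer).
Curing-agent paste: self-accelerating decomposition temperature 13.2 °C ≤ 50 °C → Category SR (Self-Reactive).
Organic peroxide kit: self-accelerating decomposition temperature 37.9 °C ≤ 50 °C → Category SR (Self-Reactive).
Total Category SR: 200 g + 250 g = 450 g.
By cargo aircraft, Category SR is Forbidden regardless of quantity.
Category OX quantity: three 7.17 kg packs = 21.51 kg.
That is within the Category OX cargo aircraft limit of 25 kg.
The segregation rule (Category SR with Category LB) does not apply to Category SR with Category OX.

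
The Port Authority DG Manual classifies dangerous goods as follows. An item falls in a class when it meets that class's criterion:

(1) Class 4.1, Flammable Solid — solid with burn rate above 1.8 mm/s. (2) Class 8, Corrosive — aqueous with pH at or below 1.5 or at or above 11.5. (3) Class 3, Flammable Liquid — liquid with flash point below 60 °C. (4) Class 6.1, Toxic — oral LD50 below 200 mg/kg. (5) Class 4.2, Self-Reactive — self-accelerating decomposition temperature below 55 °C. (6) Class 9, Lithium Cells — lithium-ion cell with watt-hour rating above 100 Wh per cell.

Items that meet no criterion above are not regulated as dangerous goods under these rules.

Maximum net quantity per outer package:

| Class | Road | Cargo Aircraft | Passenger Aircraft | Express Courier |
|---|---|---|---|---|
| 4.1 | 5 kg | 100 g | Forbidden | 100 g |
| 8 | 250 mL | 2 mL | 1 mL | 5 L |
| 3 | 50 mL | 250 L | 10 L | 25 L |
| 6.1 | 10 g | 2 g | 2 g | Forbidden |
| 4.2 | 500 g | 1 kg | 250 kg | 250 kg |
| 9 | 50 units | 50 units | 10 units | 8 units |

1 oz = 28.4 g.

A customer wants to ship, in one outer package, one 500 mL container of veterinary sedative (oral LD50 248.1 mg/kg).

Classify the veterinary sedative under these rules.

Not regulated

oral LD50 248.1 mg/kg is not below 200 mg/kg, so Class 6.1 does not apply.
No criterion is met, so the item is not regulated.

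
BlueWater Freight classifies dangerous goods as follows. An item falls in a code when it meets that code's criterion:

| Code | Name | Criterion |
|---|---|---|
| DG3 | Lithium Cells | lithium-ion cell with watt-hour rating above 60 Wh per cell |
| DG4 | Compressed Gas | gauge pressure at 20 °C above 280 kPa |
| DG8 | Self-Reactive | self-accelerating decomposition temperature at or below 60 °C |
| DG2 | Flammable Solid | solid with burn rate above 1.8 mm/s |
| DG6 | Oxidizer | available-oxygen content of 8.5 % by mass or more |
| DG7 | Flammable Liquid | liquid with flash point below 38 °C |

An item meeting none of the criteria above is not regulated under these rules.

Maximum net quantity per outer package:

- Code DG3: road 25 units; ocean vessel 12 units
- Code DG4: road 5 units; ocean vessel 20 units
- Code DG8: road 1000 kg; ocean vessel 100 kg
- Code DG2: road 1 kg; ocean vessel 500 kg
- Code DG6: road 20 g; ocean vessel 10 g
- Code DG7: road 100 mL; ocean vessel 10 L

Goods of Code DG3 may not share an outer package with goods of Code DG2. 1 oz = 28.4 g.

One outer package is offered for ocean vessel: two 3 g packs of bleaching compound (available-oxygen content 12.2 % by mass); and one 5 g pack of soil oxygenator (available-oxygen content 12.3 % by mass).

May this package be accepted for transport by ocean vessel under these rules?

With available-oxygen content 12.2 % by mass (≥ 8.5 % by mass), the bleaching compound falls in Code DG6.
With available-oxygen content 12.3 % by mass (≥ 8.5 % by mass), the soil oxygenator falls in Code DG6.
Total Code DG6: (two 3 g packs = 6 g) + 5 g = 11 g.
That exceeds the Code DG6 ocean vessel limit of 10 g.

No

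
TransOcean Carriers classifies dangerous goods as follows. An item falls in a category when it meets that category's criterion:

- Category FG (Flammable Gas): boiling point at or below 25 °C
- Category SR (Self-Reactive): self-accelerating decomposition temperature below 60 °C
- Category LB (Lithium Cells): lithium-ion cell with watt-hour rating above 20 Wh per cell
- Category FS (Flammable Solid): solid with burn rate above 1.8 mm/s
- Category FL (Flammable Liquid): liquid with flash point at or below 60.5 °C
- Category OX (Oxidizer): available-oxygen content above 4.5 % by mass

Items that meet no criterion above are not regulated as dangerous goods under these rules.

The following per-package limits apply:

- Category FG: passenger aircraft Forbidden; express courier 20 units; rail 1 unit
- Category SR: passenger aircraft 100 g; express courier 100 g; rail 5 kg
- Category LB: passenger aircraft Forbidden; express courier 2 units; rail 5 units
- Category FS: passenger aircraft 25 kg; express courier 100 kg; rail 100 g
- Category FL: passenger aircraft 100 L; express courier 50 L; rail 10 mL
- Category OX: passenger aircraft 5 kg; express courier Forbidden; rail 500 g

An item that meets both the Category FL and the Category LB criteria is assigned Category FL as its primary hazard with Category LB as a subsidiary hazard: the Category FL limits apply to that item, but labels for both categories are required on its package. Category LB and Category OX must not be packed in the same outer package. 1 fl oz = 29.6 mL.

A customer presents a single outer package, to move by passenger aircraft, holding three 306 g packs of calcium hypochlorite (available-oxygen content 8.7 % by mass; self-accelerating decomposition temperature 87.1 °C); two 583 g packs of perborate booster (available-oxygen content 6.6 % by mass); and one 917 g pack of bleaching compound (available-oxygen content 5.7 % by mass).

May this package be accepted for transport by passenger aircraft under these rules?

The calcium hypochlorite has available-oxygen content 8.7 % by mass, which is > 4.5 % by mass, so it is Category OX (Oxidizer).
The perborate booster has available-oxygen content 6.6 % by mass, which is > 4.5 % by mass, so it is Category OX (Oxidizer).
Available-oxygen content 5.7 % by mass meets the Category OX criterion (Oxidizer), so the bleaching compound is Category OX.
Category OX net quantity: (three 306 g packs = 918 g) + (two 583 g packs = 1.166 kg) + 917 g = 3.001 kg.
3.001 kg is within the passenger aircraft limit of 5 kg for Category OX.

Yes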